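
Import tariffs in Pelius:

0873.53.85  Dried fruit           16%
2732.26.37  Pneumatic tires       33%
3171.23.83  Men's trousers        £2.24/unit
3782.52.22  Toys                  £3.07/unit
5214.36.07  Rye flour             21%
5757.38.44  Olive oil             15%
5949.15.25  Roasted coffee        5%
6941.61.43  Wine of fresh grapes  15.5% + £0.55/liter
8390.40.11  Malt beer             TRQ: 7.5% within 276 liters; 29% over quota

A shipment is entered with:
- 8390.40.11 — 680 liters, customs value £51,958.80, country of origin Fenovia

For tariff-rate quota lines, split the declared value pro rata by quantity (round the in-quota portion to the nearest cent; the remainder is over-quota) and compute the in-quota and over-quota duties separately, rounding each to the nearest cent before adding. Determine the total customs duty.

£10,533.89

Line 1 (8390.40.11, Fenovia, 680 liters, £51,958.80):
Code 8390.40.11 is under a tariff-rate quota (threshold 276 liters). In-quota: 276 liters at 7.5%; over-quota: 404 liters at 29%.
Pro-rata value split: in-quota = £51,958.80 × 276/680 = £21,089.16; over-quota = £51,958.80 − £21,089.16 = £30,869.64.
In-quota duty = £21,089.16 × 7.5% = £1,581.69. Over-quota duty = £30,869.64 × 29% = £8,952.20.
Line duty = £1,581.69 + £8,952.20 = £10,533.89.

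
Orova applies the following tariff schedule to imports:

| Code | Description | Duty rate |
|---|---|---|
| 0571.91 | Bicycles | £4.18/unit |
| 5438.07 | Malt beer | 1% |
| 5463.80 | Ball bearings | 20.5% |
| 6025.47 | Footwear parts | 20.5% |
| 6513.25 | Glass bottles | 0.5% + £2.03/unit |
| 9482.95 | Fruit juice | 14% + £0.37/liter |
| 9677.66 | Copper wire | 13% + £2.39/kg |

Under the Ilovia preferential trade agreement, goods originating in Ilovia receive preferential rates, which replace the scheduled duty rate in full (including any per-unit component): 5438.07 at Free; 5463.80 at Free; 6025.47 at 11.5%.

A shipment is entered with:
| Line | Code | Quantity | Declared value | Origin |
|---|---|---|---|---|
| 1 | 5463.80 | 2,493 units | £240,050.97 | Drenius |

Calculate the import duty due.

£49,210.45

Line 1 (5463.80, Drenius, 2,493 units, £240,050.97):
Base rate for 5463.80 is 20.5%.
5463.80 has an FTA preferential rate, but origin Drenius is not Ilovia; base rate stands.
Duty = £240,050.97 × 20.5% = £49,210.45.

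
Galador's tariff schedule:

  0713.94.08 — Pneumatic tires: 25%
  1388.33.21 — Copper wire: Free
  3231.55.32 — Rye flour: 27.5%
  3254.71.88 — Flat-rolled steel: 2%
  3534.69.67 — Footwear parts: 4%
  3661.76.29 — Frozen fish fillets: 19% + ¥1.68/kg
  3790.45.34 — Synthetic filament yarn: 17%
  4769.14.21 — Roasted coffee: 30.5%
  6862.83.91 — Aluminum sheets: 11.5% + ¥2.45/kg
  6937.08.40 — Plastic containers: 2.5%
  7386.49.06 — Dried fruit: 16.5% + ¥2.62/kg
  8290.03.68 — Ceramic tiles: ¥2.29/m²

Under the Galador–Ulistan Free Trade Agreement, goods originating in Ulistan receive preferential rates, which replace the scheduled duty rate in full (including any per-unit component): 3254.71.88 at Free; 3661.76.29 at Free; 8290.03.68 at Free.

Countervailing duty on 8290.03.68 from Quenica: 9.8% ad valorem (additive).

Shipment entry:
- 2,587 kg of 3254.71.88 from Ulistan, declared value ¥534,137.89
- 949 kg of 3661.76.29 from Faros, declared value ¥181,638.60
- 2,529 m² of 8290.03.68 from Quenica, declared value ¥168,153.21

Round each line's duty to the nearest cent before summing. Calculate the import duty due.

¥58,376.07

Line 1 (3254.71.88, Ulistan, 2,587 kg, ¥534,137.89):
Base rate for 3254.71.88 is 2%.
Origin Ulistan qualifies under the Galador–Ulistan agreement and 3254.71.88 is covered: preferential rate Free applies instead.
Duty = ¥534,137.89 × 0% = ¥0.00.
Line 2 (3661.76.29, Faros, 949 kg, ¥181,638.60):
Base rate for 3661.76.29 is 19% + ¥1.68/kg.
3661.76.29 has an FTA preferential rate, but origin Faros is not Ulistan; base rate stands.
Duty = ¥181,638.60 × 19% + 949 × ¥1.68 = ¥36,105.65.
Line 3 (8290.03.68, Quenica, 2,529 m², ¥168,153.21):
Base rate for 8290.03.68 is ¥2.29/m².
8290.03.68 has an FTA preferential rate, but origin Quenica is not Ulistan; base rate stands.
Additional duty on 8290.03.68 from Quenica: +9.8% ad valorem. Applied ad valorem rate = 9.8%.
Duty = ¥168,153.21 × 9.8% + 2,529 × ¥2.29 = ¥22,270.42.
Total = ¥0.00 + ¥36,105.65 + ¥22,270.42 = ¥58,376.07.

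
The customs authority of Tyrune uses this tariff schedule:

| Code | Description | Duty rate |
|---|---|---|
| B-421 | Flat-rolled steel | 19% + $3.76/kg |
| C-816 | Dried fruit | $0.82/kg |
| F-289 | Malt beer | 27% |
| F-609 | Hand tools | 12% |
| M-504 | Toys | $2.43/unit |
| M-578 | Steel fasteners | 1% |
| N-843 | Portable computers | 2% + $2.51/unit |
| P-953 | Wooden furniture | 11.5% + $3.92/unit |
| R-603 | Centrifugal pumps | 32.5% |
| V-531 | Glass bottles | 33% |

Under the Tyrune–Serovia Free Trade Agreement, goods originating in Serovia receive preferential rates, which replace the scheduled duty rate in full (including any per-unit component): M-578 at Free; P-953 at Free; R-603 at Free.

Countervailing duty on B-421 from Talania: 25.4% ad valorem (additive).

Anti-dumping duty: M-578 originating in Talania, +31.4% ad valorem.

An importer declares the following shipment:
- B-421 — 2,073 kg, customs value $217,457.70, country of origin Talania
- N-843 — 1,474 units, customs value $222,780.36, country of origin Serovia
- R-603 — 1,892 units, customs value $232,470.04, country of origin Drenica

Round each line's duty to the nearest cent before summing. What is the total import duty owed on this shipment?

$188,053.81

Line 1 (B-421, Talania, 2,073 kg, $217,457.70):
Base rate for B-421 is 19% + $3.76/kg.
Additional duty on B-421 from Talania: +25.4%. Applied ad valorem rate: 19% + 25.4% = 44.4%.
Duty = $217,457.70 × 44.4% + 2,073 × $3.76 = $104,345.70.
Line 2 (N-843, Serovia, 1,474 units, $222,780.36):
Base rate for N-843 is 2% + $2.51/unit.
Origin Serovia is the FTA partner but N-843 is not on the preference list; base rate stands.
Duty = $222,780.36 × 2% + 1,474 × $2.51 = $8,155.35.
Line 3 (R-603, Drenica, 1,892 units, $232,470.04):
Base rate for R-603 is 32.5%.
R-603 has an FTA preferential rate, but origin Drenica is not Serovia; base rate stands.
Duty = $232,470.04 × 32.5% = $75,552.76.
Total = $104,345.70 + $8,155.35 + $75,552.76 = $188,053.81.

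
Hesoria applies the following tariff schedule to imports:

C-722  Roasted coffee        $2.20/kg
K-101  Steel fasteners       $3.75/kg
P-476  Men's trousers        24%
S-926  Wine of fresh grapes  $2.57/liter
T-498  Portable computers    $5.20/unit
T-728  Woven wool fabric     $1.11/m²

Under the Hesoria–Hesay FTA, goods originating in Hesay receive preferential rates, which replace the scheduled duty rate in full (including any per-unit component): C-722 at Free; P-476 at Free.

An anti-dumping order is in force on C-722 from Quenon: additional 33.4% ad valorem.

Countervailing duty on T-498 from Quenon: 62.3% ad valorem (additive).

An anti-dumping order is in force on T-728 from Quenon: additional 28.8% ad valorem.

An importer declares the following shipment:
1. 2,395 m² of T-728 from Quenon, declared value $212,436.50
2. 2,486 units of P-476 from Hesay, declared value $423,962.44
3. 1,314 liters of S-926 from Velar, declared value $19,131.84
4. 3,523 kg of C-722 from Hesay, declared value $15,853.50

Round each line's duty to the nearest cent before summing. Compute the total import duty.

$67,217.14

Line 1 (T-728, Quenon, 2,395 m², $212,436.50):
Base rate for T-728 is $1.11/m².
Additional duty on T-728 from Quenon: +28.8% ad valorem. Applied ad valorem rate = 28.8%.
Duty = $212,436.50 × 28.8% + 2,395 × $1.11 = $63,840.16.
Line 2 (P-476, Hesay, 2,486 units, $423,962.44):
Base rate for P-476 is 24%.
Origin Hesay qualifies under the Hesoria–Hesay agreement and P-476 is covered: preferential rate Free applies instead.
Duty = $423,962.44 × 0% = $0.00.
Line 3 (S-926, Velar, 1,314 liters, $19,131.84):
Base rate for S-926 is $2.57/liter.
Duty = 1,314 × $2.57 = $3,376.98.
Line 4 (C-722, Hesay, 3,523 kg, $15,853.50):
Base rate for C-722 is $2.20/kg.
Origin Hesay qualifies under the Hesoria–Hesay agreement and C-722 is covered: preferential rate Free applies instead.
The additional-duty order on C-722 targets Quenon, not Hesay; it does not apply.
Duty = $15,853.50 × 0% = $0.00.
Total = $63,840.16 + $0.00 + $3,376.98 + $0.00 = $67,217.14.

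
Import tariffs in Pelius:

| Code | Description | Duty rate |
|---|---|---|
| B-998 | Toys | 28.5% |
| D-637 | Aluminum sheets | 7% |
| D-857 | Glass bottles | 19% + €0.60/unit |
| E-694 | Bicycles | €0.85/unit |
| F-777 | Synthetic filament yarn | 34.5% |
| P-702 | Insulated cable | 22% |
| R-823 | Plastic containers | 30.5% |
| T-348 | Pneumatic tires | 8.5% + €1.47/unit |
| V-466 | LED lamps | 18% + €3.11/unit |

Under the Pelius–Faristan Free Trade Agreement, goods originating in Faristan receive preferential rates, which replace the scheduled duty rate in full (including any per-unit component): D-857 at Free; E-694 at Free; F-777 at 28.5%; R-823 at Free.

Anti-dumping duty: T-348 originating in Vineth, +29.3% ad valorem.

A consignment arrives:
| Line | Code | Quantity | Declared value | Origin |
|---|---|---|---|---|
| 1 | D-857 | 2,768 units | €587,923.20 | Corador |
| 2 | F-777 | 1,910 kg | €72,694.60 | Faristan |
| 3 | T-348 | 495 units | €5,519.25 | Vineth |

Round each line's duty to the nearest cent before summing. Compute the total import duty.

Line 1 (D-857, Corador, 2,768 units, €587,923.20):
Base rate for D-857 is 19% + €0.60/unit.
D-857 has an FTA preferential rate, but origin Corador is not Faristan; base rate stands.
Duty = €587,923.20 × 19% + 2,768 × €0.60 = €113,366.21.
Line 2 (F-777, Faristan, 1,910 kg, €72,694.60):
Base rate for F-777 is 34.5%.
Origin Faristan qualifies under the Pelius–Faristan agreement and F-777 is covered: preferential rate 28.5% applies instead.
Duty = €72,694.60 × 28.5% = €20,717.96.
Line 3 (T-348, Vineth, 495 units, €5,519.25):
Base rate for T-348 is 8.5% + €1.47/unit.
Additional duty on T-348 from Vineth: +29.3%. Applied ad valorem rate: 8.5% + 29.3% = 37.8%.
Duty = €5,519.25 × 37.8% + 495 × €1.47 = €2,813.93.
Total = €113,366.21 + €20,717.96 + €2,813.93 = €136,898.10.

€136,898.10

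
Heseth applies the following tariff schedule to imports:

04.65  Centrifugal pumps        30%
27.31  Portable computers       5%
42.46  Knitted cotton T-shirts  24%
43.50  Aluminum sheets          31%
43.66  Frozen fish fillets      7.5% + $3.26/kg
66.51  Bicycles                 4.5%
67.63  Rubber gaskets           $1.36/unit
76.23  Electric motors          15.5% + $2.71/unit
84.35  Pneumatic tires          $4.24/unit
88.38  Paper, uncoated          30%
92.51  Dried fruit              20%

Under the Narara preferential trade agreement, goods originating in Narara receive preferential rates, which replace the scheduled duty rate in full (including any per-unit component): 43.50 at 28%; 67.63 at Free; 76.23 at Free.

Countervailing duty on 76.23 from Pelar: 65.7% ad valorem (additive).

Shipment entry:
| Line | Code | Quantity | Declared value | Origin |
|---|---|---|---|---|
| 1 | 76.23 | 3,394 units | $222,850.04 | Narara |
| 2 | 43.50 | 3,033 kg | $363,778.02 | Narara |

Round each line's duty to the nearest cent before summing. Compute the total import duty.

Line 1 (76.23, Narara, 3,394 units, $222,850.04):
Base rate for 76.23 is 15.5% + $2.71/unit.
Origin Narara qualifies under the Heseth–Narara agreement and 76.23 is covered: preferential rate Free applies instead.
The additional-duty order on 76.23 targets Pelar, not Narara; it does not apply.
Duty = $222,850.04 × 0% = $0.00.
Line 2 (43.50, Narara, 3,033 kg, $363,778.02):
Base rate for 43.50 is 31%.
Origin Narara qualifies under the Heseth–Narara agreement and 43.50 is covered: preferential rate 28% applies instead.
Duty = $363,778.02 × 28% = $101,857.85.
Total = $0.00 + $101,857.85 = $101,857.85.

$101,857.85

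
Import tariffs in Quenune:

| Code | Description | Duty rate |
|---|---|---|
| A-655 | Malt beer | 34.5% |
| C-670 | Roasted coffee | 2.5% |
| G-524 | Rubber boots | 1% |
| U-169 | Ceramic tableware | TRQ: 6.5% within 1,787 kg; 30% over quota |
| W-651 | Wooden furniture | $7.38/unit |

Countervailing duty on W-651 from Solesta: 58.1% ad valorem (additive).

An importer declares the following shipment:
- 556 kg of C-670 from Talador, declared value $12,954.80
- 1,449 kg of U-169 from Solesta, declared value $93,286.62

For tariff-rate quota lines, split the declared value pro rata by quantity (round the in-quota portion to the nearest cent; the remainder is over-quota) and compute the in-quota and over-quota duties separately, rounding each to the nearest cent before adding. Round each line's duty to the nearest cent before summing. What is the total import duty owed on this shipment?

Line 1 (C-670, Talador, 556 kg, $12,954.80):
Base rate for C-670 is 2.5%.
Duty = $12,954.80 × 2.5% = $323.87.
Line 2 (U-169, Solesta, 1,449 kg, $93,286.62):
Code U-169 is under a tariff-rate quota (threshold 1,787 kg). Quantity 1,449 kg is within the quota, so the in-quota rate 6.5% applies to the full value.
Duty = $93,286.62 × 6.5% = $6,063.63.
Total = $323.87 + $6,063.63 = $6,387.50.

$6,387.50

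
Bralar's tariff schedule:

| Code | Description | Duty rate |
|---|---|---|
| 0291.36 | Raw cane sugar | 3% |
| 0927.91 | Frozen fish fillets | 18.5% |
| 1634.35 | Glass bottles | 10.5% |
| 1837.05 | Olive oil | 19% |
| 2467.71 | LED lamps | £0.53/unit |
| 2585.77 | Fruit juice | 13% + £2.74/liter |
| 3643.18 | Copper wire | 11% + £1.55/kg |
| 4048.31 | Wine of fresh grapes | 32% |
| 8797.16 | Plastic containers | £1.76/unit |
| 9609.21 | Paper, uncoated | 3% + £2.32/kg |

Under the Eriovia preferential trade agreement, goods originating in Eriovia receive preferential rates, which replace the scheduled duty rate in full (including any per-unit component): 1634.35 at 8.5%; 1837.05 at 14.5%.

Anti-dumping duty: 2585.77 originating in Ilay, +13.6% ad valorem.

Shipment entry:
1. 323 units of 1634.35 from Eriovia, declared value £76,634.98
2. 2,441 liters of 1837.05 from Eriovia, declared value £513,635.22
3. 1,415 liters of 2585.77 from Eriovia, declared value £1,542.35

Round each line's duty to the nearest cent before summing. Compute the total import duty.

£85,068.69

Line 1 (1634.35, Eriovia, 323 units, £76,634.98):
Base rate for 1634.35 is 10.5%.
Origin Eriovia qualifies under the Bralar–Eriovia agreement and 1634.35 is covered: preferential rate 8.5% applies instead.
Duty = £76,634.98 × 8.5% = £6,513.97.
Line 2 (1837.05, Eriovia, 2,441 liters, £513,635.22):
Base rate for 1837.05 is 19%.
Origin Eriovia qualifies under the Bralar–Eriovia agreement and 1837.05 is covered: preferential rate 14.5% applies instead.
Duty = £513,635.22 × 14.5% = £74,477.11.
Line 3 (2585.77, Eriovia, 1,415 liters, £1,542.35):
Base rate for 2585.77 is 13% + £2.74/liter.
Origin Eriovia is the FTA partner but 2585.77 is not on the preference list; base rate stands.
The additional-duty order on 2585.77 targets Ilay, not Eriovia; it does not apply.
Duty = £1,542.35 × 13% + 1,415 × £2.74 = £4,077.61.
Total = £6,513.97 + £74,477.11 + £4,077.61 = £85,068.69.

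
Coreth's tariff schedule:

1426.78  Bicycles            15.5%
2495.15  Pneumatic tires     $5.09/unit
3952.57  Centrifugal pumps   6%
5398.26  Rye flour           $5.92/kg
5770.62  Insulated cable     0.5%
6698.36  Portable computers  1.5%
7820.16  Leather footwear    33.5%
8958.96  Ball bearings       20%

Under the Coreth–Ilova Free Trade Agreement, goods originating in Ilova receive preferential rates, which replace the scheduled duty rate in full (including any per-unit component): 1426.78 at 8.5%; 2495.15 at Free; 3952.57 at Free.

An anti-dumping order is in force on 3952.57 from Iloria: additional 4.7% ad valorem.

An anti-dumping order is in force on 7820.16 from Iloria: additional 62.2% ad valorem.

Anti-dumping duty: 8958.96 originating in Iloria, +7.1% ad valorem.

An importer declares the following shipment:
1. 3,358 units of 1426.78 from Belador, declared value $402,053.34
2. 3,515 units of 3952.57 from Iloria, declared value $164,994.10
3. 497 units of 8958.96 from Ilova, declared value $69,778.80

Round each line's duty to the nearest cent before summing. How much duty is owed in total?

$93,928.40

Line 1 (1426.78, Belador, 3,358 units, $402,053.34):
Base rate for 1426.78 is 15.5%.
1426.78 has an FTA preferential rate, but origin Belador is not Ilova; base rate stands.
Duty = $402,053.34 × 15.5% = $62,318.27.
Line 2 (3952.57, Iloria, 3,515 units, $164,994.10):
Base rate for 3952.57 is 6%.
3952.57 has an FTA preferential rate, but origin Iloria is not Ilova; base rate stands.
Additional duty on 3952.57 from Iloria: +4.7%. Applied ad valorem rate: 6% + 4.7% = 10.7%.
Duty = $164,994.10 × 10.7% = $17,654.37.
Line 3 (8958.96, Ilova, 497 units, $69,778.80):
Base rate for 8958.96 is 20%.
Origin Ilova is the FTA partner but 8958.96 is not on the preference list; base rate stands.
The additional-duty order on 8958.96 targets Iloria, not Ilova; it does not apply.
Duty = $69,778.80 × 20% = $13,955.76.
Total = $62,318.27 + $17,654.37 + $13,955.76 = $93,928.40.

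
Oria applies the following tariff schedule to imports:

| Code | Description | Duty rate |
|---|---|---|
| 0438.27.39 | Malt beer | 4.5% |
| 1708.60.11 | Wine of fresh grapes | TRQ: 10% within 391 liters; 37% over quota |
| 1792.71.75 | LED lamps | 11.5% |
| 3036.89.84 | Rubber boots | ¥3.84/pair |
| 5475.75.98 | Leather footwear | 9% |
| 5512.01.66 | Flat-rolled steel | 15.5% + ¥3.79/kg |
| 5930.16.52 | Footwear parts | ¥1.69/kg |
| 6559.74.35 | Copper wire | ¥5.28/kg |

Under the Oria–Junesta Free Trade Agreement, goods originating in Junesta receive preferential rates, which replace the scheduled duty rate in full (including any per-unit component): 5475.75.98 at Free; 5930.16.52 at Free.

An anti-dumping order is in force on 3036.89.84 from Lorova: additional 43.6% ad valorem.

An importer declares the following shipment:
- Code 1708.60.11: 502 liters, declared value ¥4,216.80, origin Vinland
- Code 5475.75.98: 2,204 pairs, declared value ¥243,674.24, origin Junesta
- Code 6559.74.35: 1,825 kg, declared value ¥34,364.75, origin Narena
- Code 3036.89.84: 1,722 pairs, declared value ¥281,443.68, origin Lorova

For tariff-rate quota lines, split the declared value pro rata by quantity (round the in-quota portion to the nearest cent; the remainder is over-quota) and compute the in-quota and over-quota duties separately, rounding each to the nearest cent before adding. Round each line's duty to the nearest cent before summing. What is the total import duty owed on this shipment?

Line 1 (1708.60.11, Vinland, 502 liters, ¥4,216.80):
Code 1708.60.11 is under a tariff-rate quota (threshold 391 liters). In-quota: 391 liters at 10%; over-quota: 111 liters at 37%.
Pro-rata value split: in-quota = ¥4,216.80 × 391/502 = ¥3,284.40; over-quota = ¥4,216.80 − ¥3,284.40 = ¥932.40.
In-quota duty = ¥3,284.40 × 10% = ¥328.44. Over-quota duty = ¥932.40 × 37% = ¥344.99.
Line duty = ¥328.44 + ¥344.99 = ¥673.43.
Line 2 (5475.75.98, Junesta, 2,204 pairs, ¥243,674.24):
Base rate for 5475.75.98 is 9%.
Origin Junesta qualifies under the Oria–Junesta agreement and 5475.75.98 is covered: preferential rate Free applies instead.
Duty = ¥243,674.24 × 0% = ¥0.00.
Line 3 (6559.74.35, Narena, 1,825 kg, ¥34,364.75):
Base rate for 6559.74.35 is ¥5.28/kg.
Duty = 1,825 × ¥5.28 = ¥9,636.00.
Line 4 (3036.89.84, Lorova, 1,722 pairs, ¥281,443.68):
Base rate for 3036.89.84 is ¥3.84/pair.
Additional duty on 3036.89.84 from Lorova: +43.6% ad valorem. Applied ad valorem rate = 43.6%.
Duty = ¥281,443.68 × 43.6% + 1,722 × ¥3.84 = ¥129,321.92.
Total = ¥673.43 + ¥0.00 + ¥9,636.00 + ¥129,321.92 = ¥139,631.35.

¥139,631.35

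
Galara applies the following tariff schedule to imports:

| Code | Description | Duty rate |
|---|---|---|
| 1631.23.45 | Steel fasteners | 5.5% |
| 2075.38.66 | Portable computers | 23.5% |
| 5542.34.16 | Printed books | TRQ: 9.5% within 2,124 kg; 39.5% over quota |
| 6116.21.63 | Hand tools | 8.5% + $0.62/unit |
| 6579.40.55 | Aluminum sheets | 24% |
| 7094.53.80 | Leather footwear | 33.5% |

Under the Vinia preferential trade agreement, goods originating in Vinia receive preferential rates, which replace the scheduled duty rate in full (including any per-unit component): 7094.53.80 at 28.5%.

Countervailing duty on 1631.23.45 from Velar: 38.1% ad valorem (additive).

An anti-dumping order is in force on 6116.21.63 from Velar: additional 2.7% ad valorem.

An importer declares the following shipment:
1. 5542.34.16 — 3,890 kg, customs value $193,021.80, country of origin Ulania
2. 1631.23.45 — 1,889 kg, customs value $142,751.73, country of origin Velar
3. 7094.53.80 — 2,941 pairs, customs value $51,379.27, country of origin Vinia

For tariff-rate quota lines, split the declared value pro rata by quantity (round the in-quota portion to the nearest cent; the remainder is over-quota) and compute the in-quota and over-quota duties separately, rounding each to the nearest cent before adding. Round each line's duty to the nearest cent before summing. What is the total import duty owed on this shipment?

Line 1 (5542.34.16, Ulania, 3,890 kg, $193,021.80):
Code 5542.34.16 is under a tariff-rate quota (threshold 2,124 kg). In-quota: 2,124 kg at 9.5%; over-quota: 1,766 kg at 39.5%.
Pro-rata value split: in-quota = $193,021.80 × 2,124/3,890 = $105,392.88; over-quota = $193,021.80 − $105,392.88 = $87,628.92.
In-quota duty = $105,392.88 × 9.5% = $10,012.32. Over-quota duty = $87,628.92 × 39.5% = $34,613.42.
Line duty = $10,012.32 + $34,613.42 = $44,625.74.
Line 2 (1631.23.45, Velar, 1,889 kg, $142,751.73):
Base rate for 1631.23.45 is 5.5%.
Additional duty on 1631.23.45 from Velar: +38.1%. Applied ad valorem rate: 5.5% + 38.1% = 43.6%.
Duty = $142,751.73 × 43.6% = $62,239.75.
Line 3 (7094.53.80, Vinia, 2,941 pairs, $51,379.27):
Base rate for 7094.53.80 is 33.5%.
Origin Vinia qualifies under the Galara–Vinia agreement and 7094.53.80 is covered: preferential rate 28.5% applies instead.
Duty = $51,379.27 × 28.5% = $14,643.09.
Total = $44,625.74 + $62,239.75 + $14,643.09 = $121,508.58.

$121,508.58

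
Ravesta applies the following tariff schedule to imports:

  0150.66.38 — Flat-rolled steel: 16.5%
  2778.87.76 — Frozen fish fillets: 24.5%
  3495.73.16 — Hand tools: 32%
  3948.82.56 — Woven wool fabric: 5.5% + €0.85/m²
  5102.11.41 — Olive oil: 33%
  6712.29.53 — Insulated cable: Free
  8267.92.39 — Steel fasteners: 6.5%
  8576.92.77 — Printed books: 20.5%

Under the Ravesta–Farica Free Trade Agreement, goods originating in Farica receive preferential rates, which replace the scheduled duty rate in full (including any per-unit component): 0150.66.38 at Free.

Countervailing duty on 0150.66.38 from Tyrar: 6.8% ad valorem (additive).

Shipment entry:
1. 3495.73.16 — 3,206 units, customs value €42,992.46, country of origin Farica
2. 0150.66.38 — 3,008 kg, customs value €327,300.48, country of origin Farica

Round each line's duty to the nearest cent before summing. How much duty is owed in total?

Line 1 (3495.73.16, Farica, 3,206 units, €42,992.46):
Base rate for 3495.73.16 is 32%.
Origin Farica is the FTA partner but 3495.73.16 is not on the preference list; base rate stands.
Duty = €42,992.46 × 32% = €13,757.59.
Line 2 (0150.66.38, Farica, 3,008 kg, €327,300.48):
Base rate for 0150.66.38 is 16.5%.
Origin Farica qualifies under the Ravesta–Farica agreement and 0150.66.38 is covered: preferential rate Free applies instead.
The additional-duty order on 0150.66.38 targets Tyrar, not Farica; it does not apply.
Duty = €327,300.48 × 0% = €0.00.
Total = €13,757.59 + €0.00 = €13,757.59.

€13,757.59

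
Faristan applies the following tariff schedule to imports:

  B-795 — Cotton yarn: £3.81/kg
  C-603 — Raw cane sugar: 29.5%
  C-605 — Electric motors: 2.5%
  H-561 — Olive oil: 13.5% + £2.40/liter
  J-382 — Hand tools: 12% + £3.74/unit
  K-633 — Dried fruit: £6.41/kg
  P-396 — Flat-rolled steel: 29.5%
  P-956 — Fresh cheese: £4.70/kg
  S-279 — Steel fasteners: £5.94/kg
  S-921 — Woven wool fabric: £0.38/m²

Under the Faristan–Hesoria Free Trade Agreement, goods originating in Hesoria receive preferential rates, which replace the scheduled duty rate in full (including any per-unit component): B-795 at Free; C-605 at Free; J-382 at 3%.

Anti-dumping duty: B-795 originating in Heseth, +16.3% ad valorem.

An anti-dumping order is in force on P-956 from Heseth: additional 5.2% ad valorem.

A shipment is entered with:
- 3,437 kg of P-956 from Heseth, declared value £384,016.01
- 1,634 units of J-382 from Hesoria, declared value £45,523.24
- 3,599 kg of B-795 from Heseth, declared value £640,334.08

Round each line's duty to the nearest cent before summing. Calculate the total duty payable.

Line 1 (P-956, Heseth, 3,437 kg, £384,016.01):
Base rate for P-956 is £4.70/kg.
Additional duty on P-956 from Heseth: +5.2% ad valorem. Applied ad valorem rate = 5.2%.
Duty = £384,016.01 × 5.2% + 3,437 × £4.70 = £36,122.73.
Line 2 (J-382, Hesoria, 1,634 units, £45,523.24):
Base rate for J-382 is 12% + £3.74/unit.
Origin Hesoria qualifies under the Faristan–Hesoria agreement and J-382 is covered: preferential rate 3% applies instead.
Duty = £45,523.24 × 3% = £1,365.70.
Line 3 (B-795, Heseth, 3,599 kg, £640,334.08):
Base rate for B-795 is £3.81/kg.
B-795 has an FTA preferential rate, but origin Heseth is not Hesoria; base rate stands.
Additional duty on B-795 from Heseth: +16.3% ad valorem. Applied ad valorem rate = 16.3%.
Duty = £640,334.08 × 16.3% + 3,599 × £3.81 = £118,086.65.
Total = £36,122.73 + £1,365.70 + £118,086.65 = £155,575.08.

£155,575.08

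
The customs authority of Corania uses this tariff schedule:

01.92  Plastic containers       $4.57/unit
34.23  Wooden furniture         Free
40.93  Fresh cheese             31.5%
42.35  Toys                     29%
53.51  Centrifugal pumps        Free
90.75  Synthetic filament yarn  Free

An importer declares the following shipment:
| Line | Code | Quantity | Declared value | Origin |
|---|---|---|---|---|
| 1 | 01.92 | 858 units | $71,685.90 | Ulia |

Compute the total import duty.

$3,921.06

Line 1 (01.92, Ulia, 858 units, $71,685.90):
Base rate for 01.92 is $4.57/unit.
Duty = 858 × $4.57 = $3,921.06.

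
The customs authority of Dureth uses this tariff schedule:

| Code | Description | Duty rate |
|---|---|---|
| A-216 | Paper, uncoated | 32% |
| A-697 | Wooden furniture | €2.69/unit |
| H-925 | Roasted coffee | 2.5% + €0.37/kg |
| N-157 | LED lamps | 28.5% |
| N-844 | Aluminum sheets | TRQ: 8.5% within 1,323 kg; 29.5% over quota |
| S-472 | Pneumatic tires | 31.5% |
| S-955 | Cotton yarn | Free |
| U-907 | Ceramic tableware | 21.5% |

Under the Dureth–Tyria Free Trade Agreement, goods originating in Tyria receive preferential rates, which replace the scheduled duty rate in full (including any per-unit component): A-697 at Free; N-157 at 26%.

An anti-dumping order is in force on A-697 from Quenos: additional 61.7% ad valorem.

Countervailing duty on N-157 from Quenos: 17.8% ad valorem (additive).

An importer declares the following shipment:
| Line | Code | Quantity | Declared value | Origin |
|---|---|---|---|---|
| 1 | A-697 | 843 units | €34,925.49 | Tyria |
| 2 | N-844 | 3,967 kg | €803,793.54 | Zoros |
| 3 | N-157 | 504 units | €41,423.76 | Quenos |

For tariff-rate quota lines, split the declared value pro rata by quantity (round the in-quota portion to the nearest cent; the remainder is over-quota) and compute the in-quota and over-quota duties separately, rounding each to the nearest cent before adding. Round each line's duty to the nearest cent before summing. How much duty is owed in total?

Line 1 (A-697, Tyria, 843 units, €34,925.49):
Base rate for A-697 is €2.69/unit.
Origin Tyria qualifies under the Dureth–Tyria agreement and A-697 is covered: preferential rate Free applies instead.
The additional-duty order on A-697 targets Quenos, not Tyria; it does not apply.
Duty = €34,925.49 × 0% = €0.00.
Line 2 (N-844, Zoros, 3,967 kg, €803,793.54):
Code N-844 is under a tariff-rate quota (threshold 1,323 kg). In-quota: 1,323 kg at 8.5%; over-quota: 2,644 kg at 29.5%.
Pro-rata value split: in-quota = €803,793.54 × 1,323/3,967 = €268,066.26; over-quota = €803,793.54 − €268,066.26 = €535,727.28.
In-quota duty = €268,066.26 × 8.5% = €22,785.63. Over-quota duty = €535,727.28 × 29.5% = €158,039.55.
Line duty = €22,785.63 + €158,039.55 = €180,825.18.
Line 3 (N-157, Quenos, 504 units, €41,423.76):
Base rate for N-157 is 28.5%.
N-157 has an FTA preferential rate, but origin Quenos is not Tyria; base rate stands.
Additional duty on N-157 from Quenos: +17.8%. Applied ad valorem rate: 28.5% + 17.8% = 46.3%.
Duty = €41,423.76 × 46.3% = €19,179.20.
Total = €0.00 + €180,825.18 + €19,179.20 = €200,004.38.

€200,004.38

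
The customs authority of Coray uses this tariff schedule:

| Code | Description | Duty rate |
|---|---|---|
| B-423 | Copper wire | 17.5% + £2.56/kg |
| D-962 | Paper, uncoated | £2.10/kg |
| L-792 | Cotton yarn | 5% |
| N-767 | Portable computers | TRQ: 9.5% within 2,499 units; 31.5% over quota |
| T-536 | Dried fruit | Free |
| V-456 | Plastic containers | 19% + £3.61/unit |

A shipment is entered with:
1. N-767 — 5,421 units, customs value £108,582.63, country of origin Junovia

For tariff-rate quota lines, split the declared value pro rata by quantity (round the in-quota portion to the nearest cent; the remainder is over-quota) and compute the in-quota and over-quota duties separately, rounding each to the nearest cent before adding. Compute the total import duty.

Line 1 (N-767, Junovia, 5,421 units, £108,582.63):
Code N-767 is under a tariff-rate quota (threshold 2,499 units). In-quota: 2,499 units at 9.5%; over-quota: 2,922 units at 31.5%.
Pro-rata value split: in-quota = £108,582.63 × 2,499/5,421 = £50,054.97; over-quota = £108,582.63 − £50,054.97 = £58,527.66.
In-quota duty = £50,054.97 × 9.5% = £4,755.22. Over-quota duty = £58,527.66 × 31.5% = £18,436.21.
Line duty = £4,755.22 + £18,436.21 = £23,191.43.

£23,191.43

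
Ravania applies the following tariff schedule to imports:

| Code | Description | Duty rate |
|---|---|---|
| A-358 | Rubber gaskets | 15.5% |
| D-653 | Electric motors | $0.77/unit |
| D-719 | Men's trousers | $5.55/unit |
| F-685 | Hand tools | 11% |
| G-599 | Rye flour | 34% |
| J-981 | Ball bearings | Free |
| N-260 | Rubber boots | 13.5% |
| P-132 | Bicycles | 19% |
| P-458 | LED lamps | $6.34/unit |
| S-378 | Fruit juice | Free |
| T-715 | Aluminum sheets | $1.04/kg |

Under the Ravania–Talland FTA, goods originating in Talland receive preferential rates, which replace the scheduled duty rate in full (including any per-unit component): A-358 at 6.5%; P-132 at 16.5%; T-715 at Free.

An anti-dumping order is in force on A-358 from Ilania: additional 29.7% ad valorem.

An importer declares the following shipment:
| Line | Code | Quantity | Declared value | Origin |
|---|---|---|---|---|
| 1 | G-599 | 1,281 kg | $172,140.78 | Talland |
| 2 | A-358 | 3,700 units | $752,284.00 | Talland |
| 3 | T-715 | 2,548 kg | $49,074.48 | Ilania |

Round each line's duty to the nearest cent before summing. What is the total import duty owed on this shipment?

Line 1 (G-599, Talland, 1,281 kg, $172,140.78):
Base rate for G-599 is 34%.
Origin Talland is the FTA partner but G-599 is not on the preference list; base rate stands.
Duty = $172,140.78 × 34% = $58,527.87.
Line 2 (A-358, Talland, 3,700 units, $752,284.00):
Base rate for A-358 is 15.5%.
Origin Talland qualifies under the Ravania–Talland agreement and A-358 is covered: preferential rate 6.5% applies instead.
The additional-duty order on A-358 targets Ilania, not Talland; it does not apply.
Duty = $752,284.00 × 6.5% = $48,898.46.
Line 3 (T-715, Ilania, 2,548 kg, $49,074.48):
Base rate for T-715 is $1.04/kg.
T-715 has an FTA preferential rate, but origin Ilania is not Talland; base rate stands.
Duty = 2,548 × $1.04 = $2,649.92.
Total = $58,527.87 + $48,898.46 + $2,649.92 = $110,076.25.

$110,076.25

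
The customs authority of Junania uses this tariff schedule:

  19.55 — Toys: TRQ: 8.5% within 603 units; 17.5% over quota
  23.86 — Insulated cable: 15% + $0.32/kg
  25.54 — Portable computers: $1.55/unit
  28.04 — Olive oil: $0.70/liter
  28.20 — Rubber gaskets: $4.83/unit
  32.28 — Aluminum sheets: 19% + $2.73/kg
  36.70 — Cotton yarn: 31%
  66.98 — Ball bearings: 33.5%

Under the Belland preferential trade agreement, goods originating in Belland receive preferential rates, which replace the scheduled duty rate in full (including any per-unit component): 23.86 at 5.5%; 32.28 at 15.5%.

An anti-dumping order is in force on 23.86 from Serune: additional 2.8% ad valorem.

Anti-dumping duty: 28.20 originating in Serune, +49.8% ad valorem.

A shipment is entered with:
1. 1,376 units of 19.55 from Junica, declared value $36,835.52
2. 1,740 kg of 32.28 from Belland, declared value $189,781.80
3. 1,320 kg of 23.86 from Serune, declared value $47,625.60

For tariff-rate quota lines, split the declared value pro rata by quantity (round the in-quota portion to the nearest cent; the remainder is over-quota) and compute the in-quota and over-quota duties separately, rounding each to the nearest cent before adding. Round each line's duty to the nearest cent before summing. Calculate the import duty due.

Line 1 (19.55, Junica, 1,376 units, $36,835.52):
Code 19.55 is under a tariff-rate quota (threshold 603 units). In-quota: 603 units at 8.5%; over-quota: 773 units at 17.5%.
Pro-rata value split: in-quota = $36,835.52 × 603/1,376 = $16,142.31; over-quota = $36,835.52 − $16,142.31 = $20,693.21.
In-quota duty = $16,142.31 × 8.5% = $1,372.10. Over-quota duty = $20,693.21 × 17.5% = $3,621.31.
Line duty = $1,372.10 + $3,621.31 = $4,993.41.
Line 2 (32.28, Belland, 1,740 kg, $189,781.80):
Base rate for 32.28 is 19% + $2.73/kg.
Origin Belland qualifies under the Junania–Belland agreement and 32.28 is covered: preferential rate 15.5% applies instead.
Duty = $189,781.80 × 15.5% = $29,416.18.
Line 3 (23.86, Serune, 1,320 kg, $47,625.60):
Base rate for 23.86 is 15% + $0.32/kg.
23.86 has an FTA preferential rate, but origin Serune is not Belland; base rate stands.
Additional duty on 23.86 from Serune: +2.8%. Applied ad valorem rate: 15% + 2.8% = 17.8%.
Duty = $47,625.60 × 17.8% + 1,320 × $0.32 = $8,899.76.
Total = $4,993.41 + $29,416.18 + $8,899.76 = $43,309.35.

$43,309.35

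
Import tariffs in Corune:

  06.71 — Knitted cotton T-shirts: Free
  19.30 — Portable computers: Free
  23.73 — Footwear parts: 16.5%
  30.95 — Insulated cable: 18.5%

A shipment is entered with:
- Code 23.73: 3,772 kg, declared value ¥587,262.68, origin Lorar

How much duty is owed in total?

Line 1 (23.73, Lorar, 3,772 kg, ¥587,262.68):
Base rate for 23.73 is 16.5%.
Duty = ¥587,262.68 × 16.5% = ¥96,898.34.

¥96,898.34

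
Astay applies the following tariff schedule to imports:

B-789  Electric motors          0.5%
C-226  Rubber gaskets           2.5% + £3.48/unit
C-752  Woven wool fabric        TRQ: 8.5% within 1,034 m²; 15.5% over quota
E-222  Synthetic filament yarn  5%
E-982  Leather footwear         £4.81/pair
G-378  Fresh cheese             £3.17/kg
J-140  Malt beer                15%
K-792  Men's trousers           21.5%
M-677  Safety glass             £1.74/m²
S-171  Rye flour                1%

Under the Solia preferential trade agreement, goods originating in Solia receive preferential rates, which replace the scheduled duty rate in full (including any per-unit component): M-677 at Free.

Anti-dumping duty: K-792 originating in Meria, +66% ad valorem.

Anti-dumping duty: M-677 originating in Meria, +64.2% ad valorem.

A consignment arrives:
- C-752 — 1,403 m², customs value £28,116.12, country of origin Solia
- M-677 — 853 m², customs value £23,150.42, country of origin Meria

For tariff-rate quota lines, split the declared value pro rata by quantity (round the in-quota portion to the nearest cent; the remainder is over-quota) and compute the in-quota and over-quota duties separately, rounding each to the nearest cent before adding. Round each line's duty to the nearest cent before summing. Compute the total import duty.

Line 1 (C-752, Solia, 1,403 m², £28,116.12):
Code C-752 is under a tariff-rate quota (threshold 1,034 m²). In-quota: 1,034 m² at 8.5%; over-quota: 369 m² at 15.5%.
Pro-rata value split: in-quota = £28,116.12 × 1,034/1,403 = £20,721.36; over-quota = £28,116.12 − £20,721.36 = £7,394.76.
In-quota duty = £20,721.36 × 8.5% = £1,761.32. Over-quota duty = £7,394.76 × 15.5% = £1,146.19.
Line duty = £1,761.32 + £1,146.19 = £2,907.51.
Line 2 (M-677, Meria, 853 m², £23,150.42):
Base rate for M-677 is £1.74/m².
M-677 has an FTA preferential rate, but origin Meria is not Solia; base rate stands.
Additional duty on M-677 from Meria: +64.2% ad valorem. Applied ad valorem rate = 64.2%.
Duty = £23,150.42 × 64.2% + 853 × £1.74 = £16,346.79.
Total = £2,907.51 + £16,346.79 = £19,254.30.

£19,254.30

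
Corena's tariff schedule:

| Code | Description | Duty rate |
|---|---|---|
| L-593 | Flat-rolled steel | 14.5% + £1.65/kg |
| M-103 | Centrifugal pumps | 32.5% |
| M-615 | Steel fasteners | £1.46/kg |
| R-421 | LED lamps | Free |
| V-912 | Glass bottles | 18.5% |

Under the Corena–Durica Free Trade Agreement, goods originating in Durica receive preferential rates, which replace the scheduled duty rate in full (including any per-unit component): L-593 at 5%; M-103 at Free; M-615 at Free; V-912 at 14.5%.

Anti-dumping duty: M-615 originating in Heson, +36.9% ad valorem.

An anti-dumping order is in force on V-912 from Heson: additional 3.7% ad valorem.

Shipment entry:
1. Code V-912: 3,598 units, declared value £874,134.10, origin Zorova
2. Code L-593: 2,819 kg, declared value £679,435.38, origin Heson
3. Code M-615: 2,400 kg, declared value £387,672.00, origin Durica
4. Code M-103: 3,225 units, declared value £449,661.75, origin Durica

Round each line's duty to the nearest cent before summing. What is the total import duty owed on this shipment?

Line 1 (V-912, Zorova, 3,598 units, £874,134.10):
Base rate for V-912 is 18.5%.
V-912 has an FTA preferential rate, but origin Zorova is not Durica; base rate stands.
The additional-duty order on V-912 targets Heson, not Zorova; it does not apply.
Duty = £874,134.10 × 18.5% = £161,714.81.
Line 2 (L-593, Heson, 2,819 kg, £679,435.38):
Base rate for L-593 is 14.5% + £1.65/kg.
L-593 has an FTA preferential rate, but origin Heson is not Durica; base rate stands.
Duty = £679,435.38 × 14.5% + 2,819 × £1.65 = £103,169.48.
Line 3 (M-615, Durica, 2,400 kg, £387,672.00):
Base rate for M-615 is £1.46/kg.
Origin Durica qualifies under the Corena–Durica agreement and M-615 is covered: preferential rate Free applies instead.
The additional-duty order on M-615 targets Heson, not Durica; it does not apply.
Duty = £387,672.00 × 0% = £0.00.
Line 4 (M-103, Durica, 3,225 units, £449,661.75):
Base rate for M-103 is 32.5%.
Origin Durica qualifies under the Corena–Durica agreement and M-103 is covered: preferential rate Free applies instead.
Duty = £449,661.75 × 0% = £0.00.
Total = £161,714.81 + £103,169.48 + £0.00 + £0.00 = £264,884.29.

£264,884.29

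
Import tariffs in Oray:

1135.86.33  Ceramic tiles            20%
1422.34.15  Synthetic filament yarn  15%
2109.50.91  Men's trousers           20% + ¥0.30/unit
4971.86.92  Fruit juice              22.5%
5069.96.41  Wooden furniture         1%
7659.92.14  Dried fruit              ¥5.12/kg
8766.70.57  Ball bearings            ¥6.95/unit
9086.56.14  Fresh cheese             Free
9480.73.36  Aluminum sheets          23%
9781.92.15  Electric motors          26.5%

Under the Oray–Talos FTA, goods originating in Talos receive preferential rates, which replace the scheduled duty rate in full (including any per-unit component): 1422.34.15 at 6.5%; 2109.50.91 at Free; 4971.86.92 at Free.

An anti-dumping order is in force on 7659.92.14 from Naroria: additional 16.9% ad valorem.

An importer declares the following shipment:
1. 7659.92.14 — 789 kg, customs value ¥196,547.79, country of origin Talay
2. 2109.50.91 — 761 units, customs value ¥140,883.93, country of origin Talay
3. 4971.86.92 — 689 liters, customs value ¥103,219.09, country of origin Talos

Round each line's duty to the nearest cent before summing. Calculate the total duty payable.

¥32,444.77

Line 1 (7659.92.14, Talay, 789 kg, ¥196,547.79):
Base rate for 7659.92.14 is ¥5.12/kg.
The additional-duty order on 7659.92.14 targets Naroria, not Talay; it does not apply.
Duty = 789 × ¥5.12 = ¥4,039.68.
Line 2 (2109.50.91, Talay, 761 units, ¥140,883.93):
Base rate for 2109.50.91 is 20% + ¥0.30/unit.
2109.50.91 has an FTA preferential rate, but origin Talay is not Talos; base rate stands.
Duty = ¥140,883.93 × 20% + 761 × ¥0.30 = ¥28,405.09.
Line 3 (4971.86.92, Talos, 689 liters, ¥103,219.09):
Base rate for 4971.86.92 is 22.5%.
Origin Talos qualifies under the Oray–Talos agreement and 4971.86.92 is covered: preferential rate Free applies instead.
Duty = ¥103,219.09 × 0% = ¥0.00.
Total = ¥4,039.68 + ¥28,405.09 + ¥0.00 = ¥32,444.77.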